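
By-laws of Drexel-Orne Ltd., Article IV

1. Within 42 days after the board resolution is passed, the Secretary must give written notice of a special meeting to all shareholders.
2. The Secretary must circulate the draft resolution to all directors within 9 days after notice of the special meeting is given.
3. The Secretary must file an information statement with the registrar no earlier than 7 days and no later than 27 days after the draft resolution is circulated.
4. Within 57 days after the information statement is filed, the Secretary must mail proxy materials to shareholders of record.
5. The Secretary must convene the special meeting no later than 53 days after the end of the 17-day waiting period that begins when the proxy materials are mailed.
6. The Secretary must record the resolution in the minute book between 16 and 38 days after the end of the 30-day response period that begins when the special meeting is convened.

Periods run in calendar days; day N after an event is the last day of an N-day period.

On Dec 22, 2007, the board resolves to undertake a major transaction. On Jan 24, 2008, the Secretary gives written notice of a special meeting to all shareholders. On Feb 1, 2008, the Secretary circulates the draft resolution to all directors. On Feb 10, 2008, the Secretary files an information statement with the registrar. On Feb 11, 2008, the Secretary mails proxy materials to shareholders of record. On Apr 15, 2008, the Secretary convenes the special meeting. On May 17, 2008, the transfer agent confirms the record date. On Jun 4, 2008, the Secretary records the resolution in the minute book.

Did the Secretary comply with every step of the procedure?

Yes

Step 1 — counting 42 days from Dec 22, 2007 (when the board resolution is passed) gives a deadline of Feb 2, 2008; done Jan 24, 2008 — timely.
Step 2 — counting 9 days from Jan 24, 2008 (when notice of the special meeting is given) gives a deadline of Feb 2, 2008; done Feb 1, 2008 — timely.
Step 3 — 7 and 27 days from Feb 1, 2008 (when the draft resolution is circulated) are Feb 8, 2008 and Feb 28, 2008 respectively; done Feb 10, 2008, which is between those dates.
Step 4 — counting 57 days from Feb 10, 2008 (when the information statement is filed) gives a deadline of Apr 7, 2008; Feb 11, 2008 is within that limit.
Step 5 — counting 53 days from Feb 28, 2008 (end of the 17-day waiting period, which began when the proxy materials are mailed on Feb 11, 2008) gives a deadline of Apr 21, 2008; completed Apr 15, 2008, before the deadline.
Step 6 — 16 and 38 days from May 15, 2008 (end of the 30-day response period, which began when the special meeting is convened on Apr 15, 2008) are May 31, 2008 and Jun 22, 2008 respectively; done Jun 4, 2008, which is between those dates.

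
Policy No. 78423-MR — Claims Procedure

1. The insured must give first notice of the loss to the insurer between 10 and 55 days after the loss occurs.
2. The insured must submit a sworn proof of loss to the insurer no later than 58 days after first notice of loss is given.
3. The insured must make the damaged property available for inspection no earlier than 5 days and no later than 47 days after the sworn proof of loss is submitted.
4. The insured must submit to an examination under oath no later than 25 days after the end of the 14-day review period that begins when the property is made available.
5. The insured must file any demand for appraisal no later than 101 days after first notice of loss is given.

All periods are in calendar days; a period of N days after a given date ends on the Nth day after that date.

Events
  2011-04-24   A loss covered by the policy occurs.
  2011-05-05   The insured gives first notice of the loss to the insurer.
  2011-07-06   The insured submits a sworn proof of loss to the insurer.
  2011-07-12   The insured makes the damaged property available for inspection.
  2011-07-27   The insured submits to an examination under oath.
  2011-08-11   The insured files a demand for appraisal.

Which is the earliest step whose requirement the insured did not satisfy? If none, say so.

Step 1 — 10 and 55 days from 2011-04-24 (when the loss occurs) are 2011-05-04 and 2011-06-18 respectively; done 2011-05-05 — within the window.
Step 2 — counting 58 days from 2011-05-05 (when first notice of loss is given) gives a deadline of 2011-07-02; not done until 2011-07-06, 4 days after the deadline.
That is the first point of non-compliance.

Step 2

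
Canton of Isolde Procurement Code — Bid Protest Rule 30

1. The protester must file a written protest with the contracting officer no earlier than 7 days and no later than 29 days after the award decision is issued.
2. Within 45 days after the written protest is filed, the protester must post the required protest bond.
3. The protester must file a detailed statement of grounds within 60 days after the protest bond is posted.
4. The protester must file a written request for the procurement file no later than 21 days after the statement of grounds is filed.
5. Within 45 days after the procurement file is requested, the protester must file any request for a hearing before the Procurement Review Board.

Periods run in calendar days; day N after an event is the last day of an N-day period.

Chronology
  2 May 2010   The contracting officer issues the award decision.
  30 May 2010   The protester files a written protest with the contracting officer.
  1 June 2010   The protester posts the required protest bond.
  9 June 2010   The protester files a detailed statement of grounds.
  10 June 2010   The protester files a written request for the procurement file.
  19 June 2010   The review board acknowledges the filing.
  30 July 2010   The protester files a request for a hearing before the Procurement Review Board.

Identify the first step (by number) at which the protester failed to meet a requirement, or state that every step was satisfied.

Step 5

Step 1: the window is 7–29 days after 2 May 2010 (when the award decision is issued), so 9 May 2010 through 31 May 2010; 30 May 2010 falls inside that range.
Step 2: 45 days after 30 May 2010 (when the written protest is filed) is 14 July 2010; completed 1 June 2010, before the deadline.
Step 3: 60 days after 1 June 2010 (when the protest bond is posted) is 31 July 2010; 9 June 2010 is within that limit.
Step 4: 21 days after 9 June 2010 (when the statement of grounds is filed) is 30 June 2010; 10 June 2010 is within that limit.
Step 5: 45 days after 10 June 2010 (when the procurement file is requested) is 25 July 2010; not done until 30 July 2010, 5 days after the deadline.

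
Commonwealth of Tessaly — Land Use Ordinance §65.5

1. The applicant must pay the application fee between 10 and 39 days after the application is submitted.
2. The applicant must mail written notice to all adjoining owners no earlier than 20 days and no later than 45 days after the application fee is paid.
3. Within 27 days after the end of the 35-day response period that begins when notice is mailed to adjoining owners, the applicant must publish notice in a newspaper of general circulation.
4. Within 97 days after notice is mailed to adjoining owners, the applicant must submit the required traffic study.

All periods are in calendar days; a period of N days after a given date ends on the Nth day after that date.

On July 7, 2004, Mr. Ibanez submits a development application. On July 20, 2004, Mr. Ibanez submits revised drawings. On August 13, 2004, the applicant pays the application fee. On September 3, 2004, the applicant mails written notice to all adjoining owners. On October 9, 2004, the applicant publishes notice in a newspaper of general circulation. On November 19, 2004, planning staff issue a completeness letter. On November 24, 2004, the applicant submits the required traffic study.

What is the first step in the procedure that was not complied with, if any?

None — every step was satisfied

Step 1: the window is 10–39 days after July 7, 2004 (when the application is submitted), so July 17, 2004 through August 15, 2004; done August 13, 2004 — within the window.
Step 2: the window is 20–45 days after August 13, 2004 (when the application fee is paid), so September 2, 2004 through September 27, 2004; done September 3, 2004, which is between those dates.
Step 3: 27 days after October 8, 2004 (end of the 35-day response period, which began when notice is mailed to adjoining owners on September 3, 2004) is November 4, 2004; October 9, 2004 is within that limit.
Step 4: 97 days after September 3, 2004 (when notice is mailed to adjoining owners) is December 9, 2004; completed November 24, 2004, before the deadline.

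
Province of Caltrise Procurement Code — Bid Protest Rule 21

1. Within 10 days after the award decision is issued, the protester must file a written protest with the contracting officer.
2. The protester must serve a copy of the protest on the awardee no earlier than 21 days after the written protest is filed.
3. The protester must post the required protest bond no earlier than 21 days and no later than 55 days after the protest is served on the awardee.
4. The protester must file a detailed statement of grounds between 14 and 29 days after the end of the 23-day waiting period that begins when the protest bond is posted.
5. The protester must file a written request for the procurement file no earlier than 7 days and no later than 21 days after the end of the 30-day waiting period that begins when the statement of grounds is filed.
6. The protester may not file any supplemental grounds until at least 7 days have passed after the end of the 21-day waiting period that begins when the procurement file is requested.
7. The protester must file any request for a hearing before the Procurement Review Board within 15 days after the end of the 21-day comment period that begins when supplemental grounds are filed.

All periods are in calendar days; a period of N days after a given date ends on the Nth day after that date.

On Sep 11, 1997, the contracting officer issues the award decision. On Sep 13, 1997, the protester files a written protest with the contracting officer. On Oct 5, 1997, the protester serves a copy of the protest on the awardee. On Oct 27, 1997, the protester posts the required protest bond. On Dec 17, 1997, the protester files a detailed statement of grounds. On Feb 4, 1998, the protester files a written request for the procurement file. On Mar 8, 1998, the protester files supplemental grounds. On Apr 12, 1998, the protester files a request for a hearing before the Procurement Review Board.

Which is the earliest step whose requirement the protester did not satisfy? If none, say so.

(1) due by Sep 11, 1997 + 10 days = Sep 21, 1997; done Sep 13, 1997 — timely.
(2) permitted from Sep 13, 1997 + 21 days = Oct 4, 1997 onward; done Oct 5, 1997, after the minimum wait.
(3) the permitted window runs from Oct 5, 1997 + 21 = Oct 26, 1997 to Oct 5, 1997 + 55 = Nov 29, 1997; done Oct 27, 1997, which is between those dates.
(4) the permitted window runs from Nov 19, 1997 + 14 = Dec 3, 1997 to Nov 19, 1997 + 29 = Dec 18, 1997; Dec 17, 1997 falls inside that range.
(5) the permitted window runs from Jan 16, 1998 + 7 = Jan 23, 1998 to Jan 16, 1998 + 21 = Feb 6, 1998; done Feb 4, 1998, which is between those dates.
(6) permitted from Feb 25, 1998 + 7 days = Mar 4, 1998 onward; done Mar 8, 1998, after the minimum wait.
(7) due by Mar 29, 1998 + 15 days = Apr 13, 1998; completed Apr 12, 1998, before the deadline.

None — every step was satisfied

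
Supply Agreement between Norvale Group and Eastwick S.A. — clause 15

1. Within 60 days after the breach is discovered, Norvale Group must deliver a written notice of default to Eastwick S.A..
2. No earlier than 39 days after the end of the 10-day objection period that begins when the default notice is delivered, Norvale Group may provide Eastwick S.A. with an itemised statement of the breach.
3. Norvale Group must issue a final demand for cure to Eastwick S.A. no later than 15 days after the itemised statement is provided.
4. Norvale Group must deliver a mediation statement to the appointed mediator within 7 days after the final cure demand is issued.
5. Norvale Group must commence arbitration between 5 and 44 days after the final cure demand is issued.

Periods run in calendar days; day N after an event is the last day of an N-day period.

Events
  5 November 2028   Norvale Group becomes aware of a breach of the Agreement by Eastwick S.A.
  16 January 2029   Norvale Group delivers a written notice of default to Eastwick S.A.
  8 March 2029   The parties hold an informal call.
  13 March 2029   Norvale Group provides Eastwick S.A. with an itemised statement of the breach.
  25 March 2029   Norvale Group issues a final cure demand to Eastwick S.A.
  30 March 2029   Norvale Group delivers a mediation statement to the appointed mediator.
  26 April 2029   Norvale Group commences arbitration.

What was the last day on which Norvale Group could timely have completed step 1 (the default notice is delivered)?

Step 1 runs from 5 November 2028, when the breach is discovered. 60 days after 5 November 2028 is 4 January 2029.

4 January 2029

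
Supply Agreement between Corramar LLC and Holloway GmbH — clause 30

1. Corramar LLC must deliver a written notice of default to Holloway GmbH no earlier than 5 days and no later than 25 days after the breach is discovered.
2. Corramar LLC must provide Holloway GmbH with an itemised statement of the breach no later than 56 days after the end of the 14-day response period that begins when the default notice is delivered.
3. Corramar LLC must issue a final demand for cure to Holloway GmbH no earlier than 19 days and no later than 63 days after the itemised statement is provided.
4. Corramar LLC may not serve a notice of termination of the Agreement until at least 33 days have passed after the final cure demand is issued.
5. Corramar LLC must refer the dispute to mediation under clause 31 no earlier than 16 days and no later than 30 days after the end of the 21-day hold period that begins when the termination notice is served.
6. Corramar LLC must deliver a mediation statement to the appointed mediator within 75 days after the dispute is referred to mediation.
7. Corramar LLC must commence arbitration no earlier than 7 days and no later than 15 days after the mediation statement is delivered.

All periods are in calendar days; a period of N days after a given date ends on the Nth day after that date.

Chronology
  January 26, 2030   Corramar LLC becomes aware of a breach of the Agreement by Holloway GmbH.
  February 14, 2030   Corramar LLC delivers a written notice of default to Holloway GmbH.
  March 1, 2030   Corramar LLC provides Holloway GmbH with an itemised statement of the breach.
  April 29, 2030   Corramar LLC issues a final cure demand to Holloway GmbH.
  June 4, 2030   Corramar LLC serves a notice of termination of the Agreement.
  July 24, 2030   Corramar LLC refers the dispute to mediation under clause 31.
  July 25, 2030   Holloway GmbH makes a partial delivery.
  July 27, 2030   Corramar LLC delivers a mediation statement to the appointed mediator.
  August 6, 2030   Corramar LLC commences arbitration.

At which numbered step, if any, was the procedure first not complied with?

Step 1 — 5 and 25 days from January 26, 2030 (when the breach is discovered) are January 31, 2030 and February 20, 2030 respectively; February 14, 2030 falls inside that range.
Step 2 — counting 56 days from February 28, 2030 (end of the 14-day response period, which began when the default notice is delivered on February 14, 2030) gives a deadline of April 25, 2030; March 1, 2030 is within that limit.
Step 3 — 19 and 63 days from March 1, 2030 (when the itemised statement is provided) are March 20, 2030 and May 3, 2030 respectively; April 29, 2030 falls inside that range.
Step 4 — must wait 33 days from April 29, 2030 (when the final cure demand is issued), so not before June 1, 2030; June 4, 2030 is on or after that date.
Step 5 — 16 and 30 days from June 25, 2030 (end of the 21-day hold period, which began when the termination notice is served on June 4, 2030) are July 11, 2030 and July 25, 2030 respectively; done July 24, 2030, which is between those dates.
Step 6 — counting 75 days from July 24, 2030 (when the dispute is referred to mediation) gives a deadline of October 7, 2030; completed July 27, 2030, before the deadline.
Step 7 — 7 and 15 days from July 27, 2030 (when the mediation statement is delivered) are August 3, 2030 and August 11, 2030 respectively; done August 6, 2030, which is between those dates.

None — every step was satisfied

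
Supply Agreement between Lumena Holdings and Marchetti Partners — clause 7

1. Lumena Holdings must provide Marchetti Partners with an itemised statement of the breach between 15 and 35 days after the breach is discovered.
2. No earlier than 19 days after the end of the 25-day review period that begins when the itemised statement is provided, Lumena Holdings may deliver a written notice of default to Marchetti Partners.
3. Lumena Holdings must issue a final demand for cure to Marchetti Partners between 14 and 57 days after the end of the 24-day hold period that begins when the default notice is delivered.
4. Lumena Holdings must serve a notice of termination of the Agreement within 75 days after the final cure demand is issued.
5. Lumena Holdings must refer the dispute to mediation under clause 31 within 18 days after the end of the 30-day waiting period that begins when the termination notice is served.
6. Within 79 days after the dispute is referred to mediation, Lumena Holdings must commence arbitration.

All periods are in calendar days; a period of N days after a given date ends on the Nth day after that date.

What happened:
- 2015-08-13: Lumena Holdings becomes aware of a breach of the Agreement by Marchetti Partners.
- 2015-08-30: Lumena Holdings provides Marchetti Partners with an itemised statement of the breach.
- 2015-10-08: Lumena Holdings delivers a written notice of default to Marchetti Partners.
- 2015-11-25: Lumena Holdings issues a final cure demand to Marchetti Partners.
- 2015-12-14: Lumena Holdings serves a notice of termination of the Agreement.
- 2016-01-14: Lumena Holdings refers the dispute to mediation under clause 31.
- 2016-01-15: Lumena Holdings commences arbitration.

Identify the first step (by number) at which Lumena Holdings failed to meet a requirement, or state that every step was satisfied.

Step 1: the window is 15–35 days after 2015-08-13 (when the breach is discovered), so 2015-08-28 through 2015-09-17; done 2015-08-30, which is between those dates.
Step 2: the earliest permitted date is 19 days after 2015-09-24 (end of the 25-day review period, which began when the itemised statement is provided on 2015-08-30), i.e. 2015-10-13; acted on 2015-10-08, 5 days prematurely.
The analysis stops there.

Step 2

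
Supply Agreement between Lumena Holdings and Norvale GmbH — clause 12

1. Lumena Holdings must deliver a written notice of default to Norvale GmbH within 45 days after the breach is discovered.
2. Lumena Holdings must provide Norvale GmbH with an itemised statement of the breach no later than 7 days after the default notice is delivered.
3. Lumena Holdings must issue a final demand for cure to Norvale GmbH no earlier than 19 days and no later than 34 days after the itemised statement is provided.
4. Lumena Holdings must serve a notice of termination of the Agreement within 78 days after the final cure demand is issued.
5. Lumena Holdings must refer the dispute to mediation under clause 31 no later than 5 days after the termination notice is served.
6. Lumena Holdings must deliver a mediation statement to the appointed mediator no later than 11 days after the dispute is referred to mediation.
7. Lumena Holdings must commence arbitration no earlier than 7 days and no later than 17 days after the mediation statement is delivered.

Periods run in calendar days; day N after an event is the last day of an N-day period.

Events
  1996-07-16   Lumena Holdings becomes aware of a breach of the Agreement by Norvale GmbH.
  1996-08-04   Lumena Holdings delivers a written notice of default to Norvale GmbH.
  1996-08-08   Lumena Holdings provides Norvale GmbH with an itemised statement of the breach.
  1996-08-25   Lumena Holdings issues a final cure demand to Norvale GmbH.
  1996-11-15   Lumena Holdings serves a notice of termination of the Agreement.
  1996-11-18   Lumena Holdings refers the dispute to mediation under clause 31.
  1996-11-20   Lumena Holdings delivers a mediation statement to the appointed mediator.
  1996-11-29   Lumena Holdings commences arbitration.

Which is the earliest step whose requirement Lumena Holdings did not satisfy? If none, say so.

Step 1: 45 days after 1996-07-16 (when the breach is discovered) is 1996-08-30; 1996-08-04 is within that limit.
Step 2: 7 days after 1996-08-04 (when the default notice is delivered) is 1996-08-11; 1996-08-08 is within that limit.
Step 3: the window is 19–34 days after 1996-08-08 (when the itemised statement is provided), so 1996-08-27 through 1996-09-11; done 1996-08-25 — 2 days before the window opened.
The analysis stops there.

Step 3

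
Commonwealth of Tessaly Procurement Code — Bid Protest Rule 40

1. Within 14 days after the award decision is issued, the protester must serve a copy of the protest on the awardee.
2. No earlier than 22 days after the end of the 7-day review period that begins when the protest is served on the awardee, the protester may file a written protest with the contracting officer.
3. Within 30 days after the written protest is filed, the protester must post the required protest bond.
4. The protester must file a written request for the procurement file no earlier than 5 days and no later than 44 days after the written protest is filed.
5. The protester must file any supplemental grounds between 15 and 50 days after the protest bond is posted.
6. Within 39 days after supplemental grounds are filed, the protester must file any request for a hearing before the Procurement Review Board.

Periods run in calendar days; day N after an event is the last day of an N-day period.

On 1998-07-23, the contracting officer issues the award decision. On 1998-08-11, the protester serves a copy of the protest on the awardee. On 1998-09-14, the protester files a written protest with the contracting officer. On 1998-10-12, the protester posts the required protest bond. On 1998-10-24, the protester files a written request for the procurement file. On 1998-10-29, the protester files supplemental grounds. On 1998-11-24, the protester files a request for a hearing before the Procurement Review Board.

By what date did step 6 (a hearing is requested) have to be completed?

Step 6 runs from 1998-10-29, when supplemental grounds are filed. 39 days after 1998-10-29 is 1998-12-07.

1998-12-07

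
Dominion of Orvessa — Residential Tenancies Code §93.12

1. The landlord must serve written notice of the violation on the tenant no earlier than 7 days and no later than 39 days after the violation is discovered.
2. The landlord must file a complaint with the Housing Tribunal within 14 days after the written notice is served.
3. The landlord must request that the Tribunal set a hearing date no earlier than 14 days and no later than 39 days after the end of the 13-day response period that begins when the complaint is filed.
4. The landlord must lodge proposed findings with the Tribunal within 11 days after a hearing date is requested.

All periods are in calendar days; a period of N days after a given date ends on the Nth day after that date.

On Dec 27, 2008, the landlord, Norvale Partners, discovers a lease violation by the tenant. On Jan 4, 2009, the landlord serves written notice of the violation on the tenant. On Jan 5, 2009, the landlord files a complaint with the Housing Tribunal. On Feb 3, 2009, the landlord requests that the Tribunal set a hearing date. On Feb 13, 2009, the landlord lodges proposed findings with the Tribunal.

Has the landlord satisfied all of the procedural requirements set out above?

(1) the permitted window runs from Dec 27, 2008 + 7 = Jan 3, 2009 to Dec 27, 2008 + 39 = Feb 4, 2009; done Jan 4, 2009 — within the window.
(2) due by Jan 4, 2009 + 14 days = Jan 18, 2009; done Jan 5, 2009 — timely.
(3) the permitted window runs from Jan 18, 2009 + 14 = Feb 1, 2009 to Jan 18, 2009 + 39 = Feb 26, 2009; done Feb 3, 2009 — within the window.
(4) due by Feb 3, 2009 + 11 days = Feb 14, 2009; done Feb 13, 2009 — timely.

Yes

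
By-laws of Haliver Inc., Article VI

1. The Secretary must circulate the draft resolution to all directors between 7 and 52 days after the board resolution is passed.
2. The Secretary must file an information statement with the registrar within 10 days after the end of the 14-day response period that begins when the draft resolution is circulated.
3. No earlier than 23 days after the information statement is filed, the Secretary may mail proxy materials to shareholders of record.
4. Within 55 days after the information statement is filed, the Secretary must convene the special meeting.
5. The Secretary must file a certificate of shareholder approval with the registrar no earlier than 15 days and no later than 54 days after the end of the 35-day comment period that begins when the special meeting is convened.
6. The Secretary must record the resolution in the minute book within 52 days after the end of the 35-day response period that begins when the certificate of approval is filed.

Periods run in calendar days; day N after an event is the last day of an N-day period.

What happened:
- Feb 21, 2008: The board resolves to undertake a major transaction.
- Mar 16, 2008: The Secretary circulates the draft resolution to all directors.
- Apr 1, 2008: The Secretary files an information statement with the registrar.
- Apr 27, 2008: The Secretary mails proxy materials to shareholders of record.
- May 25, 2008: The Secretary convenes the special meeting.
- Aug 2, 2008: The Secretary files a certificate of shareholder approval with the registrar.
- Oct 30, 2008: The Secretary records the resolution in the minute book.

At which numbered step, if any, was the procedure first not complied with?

Step 6

(1) the permitted window runs from Feb 21, 2008 + 7 = Feb 28, 2008 to Feb 21, 2008 + 52 = Apr 13, 2008; done Mar 16, 2008, which is between those dates.
(2) due by Mar 30, 2008 + 10 days = Apr 9, 2008; done Apr 1, 2008 — timely.
(3) permitted from Apr 1, 2008 + 23 days = Apr 24, 2008 onward; done Apr 27, 2008 — permitted.
(4) due by Apr 1, 2008 + 55 days = May 26, 2008; completed May 25, 2008, before the deadline.
(5) the permitted window runs from Jun 29, 2008 + 15 = Jul 14, 2008 to Jun 29, 2008 + 54 = Aug 22, 2008; Aug 2, 2008 falls inside that range.
(6) due by Sep 6, 2008 + 52 days = Oct 28, 2008; Oct 30, 2008 misses that deadline by 2 days.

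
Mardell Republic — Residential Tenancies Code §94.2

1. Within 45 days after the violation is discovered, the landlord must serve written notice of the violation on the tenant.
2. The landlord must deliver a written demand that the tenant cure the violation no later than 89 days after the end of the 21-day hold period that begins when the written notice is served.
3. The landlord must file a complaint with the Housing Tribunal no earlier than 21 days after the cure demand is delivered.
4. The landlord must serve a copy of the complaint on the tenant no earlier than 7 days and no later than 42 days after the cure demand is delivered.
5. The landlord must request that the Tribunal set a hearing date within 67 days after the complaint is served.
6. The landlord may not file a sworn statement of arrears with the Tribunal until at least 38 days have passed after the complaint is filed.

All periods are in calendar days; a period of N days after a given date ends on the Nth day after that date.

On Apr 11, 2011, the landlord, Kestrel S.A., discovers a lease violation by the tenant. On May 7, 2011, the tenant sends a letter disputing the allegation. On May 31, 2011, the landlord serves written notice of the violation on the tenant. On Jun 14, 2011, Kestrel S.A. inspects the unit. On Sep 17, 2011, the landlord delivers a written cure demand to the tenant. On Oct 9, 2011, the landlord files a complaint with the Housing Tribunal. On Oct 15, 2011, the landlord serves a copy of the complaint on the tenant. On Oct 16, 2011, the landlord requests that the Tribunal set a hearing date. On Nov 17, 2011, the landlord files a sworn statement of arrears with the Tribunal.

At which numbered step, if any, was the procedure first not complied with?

(1) due by Apr 11, 2011 + 45 days = May 26, 2011; May 31, 2011 misses that deadline by 5 days.
Later steps need not be reached.

Step 1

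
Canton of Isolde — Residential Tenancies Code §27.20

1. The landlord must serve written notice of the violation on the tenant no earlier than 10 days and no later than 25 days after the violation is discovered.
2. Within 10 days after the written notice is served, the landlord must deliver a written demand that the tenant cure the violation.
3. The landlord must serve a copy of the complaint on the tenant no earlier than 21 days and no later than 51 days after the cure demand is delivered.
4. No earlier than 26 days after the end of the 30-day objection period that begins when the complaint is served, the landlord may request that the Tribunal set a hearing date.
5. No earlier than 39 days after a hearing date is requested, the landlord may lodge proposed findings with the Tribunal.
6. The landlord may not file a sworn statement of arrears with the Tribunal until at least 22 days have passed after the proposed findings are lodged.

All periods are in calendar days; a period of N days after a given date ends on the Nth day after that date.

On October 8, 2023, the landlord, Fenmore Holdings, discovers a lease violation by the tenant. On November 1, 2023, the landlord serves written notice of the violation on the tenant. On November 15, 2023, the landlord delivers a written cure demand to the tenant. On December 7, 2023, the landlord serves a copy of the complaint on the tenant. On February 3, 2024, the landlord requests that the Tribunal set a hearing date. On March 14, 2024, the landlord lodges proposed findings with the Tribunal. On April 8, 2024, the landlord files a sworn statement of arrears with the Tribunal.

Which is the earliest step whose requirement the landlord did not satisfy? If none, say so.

Step 1 — 10 and 25 days from October 8, 2023 (when the violation is discovered) are October 18, 2023 and November 2, 2023 respectively; done November 1, 2023 — within the window.
Step 2 — counting 10 days from November 1, 2023 (when the written notice is served) gives a deadline of November 11, 2023; done November 15, 2023 — 4 days late.
No need to go further; step 2 was not satisfied.

Step 2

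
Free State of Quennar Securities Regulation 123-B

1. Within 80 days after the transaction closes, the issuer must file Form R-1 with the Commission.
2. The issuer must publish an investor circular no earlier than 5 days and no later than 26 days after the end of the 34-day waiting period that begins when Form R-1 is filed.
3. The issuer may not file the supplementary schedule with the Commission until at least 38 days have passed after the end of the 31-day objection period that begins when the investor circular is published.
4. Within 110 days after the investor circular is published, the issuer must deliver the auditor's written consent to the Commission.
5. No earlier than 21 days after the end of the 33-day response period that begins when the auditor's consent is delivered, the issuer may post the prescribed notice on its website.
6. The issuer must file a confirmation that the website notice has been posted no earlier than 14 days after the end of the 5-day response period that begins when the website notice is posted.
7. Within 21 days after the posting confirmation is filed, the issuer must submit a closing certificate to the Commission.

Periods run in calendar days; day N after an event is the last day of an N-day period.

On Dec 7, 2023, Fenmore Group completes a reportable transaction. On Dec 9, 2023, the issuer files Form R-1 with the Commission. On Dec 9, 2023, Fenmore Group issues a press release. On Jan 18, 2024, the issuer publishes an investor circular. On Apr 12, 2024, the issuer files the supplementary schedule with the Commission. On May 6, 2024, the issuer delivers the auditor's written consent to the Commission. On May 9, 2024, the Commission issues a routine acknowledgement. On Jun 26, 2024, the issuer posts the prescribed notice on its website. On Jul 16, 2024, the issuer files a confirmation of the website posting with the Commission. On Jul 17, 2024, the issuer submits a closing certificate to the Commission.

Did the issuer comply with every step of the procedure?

(1) due by Dec 7, 2023 + 80 days = Feb 25, 2024; Dec 9, 2023 is within that limit.
(2) the permitted window runs from Jan 12, 2024 + 5 = Jan 17, 2024 to Jan 12, 2024 + 26 = Feb 7, 2024; Jan 18, 2024 falls inside that range.
(3) permitted from Feb 18, 2024 + 38 days = Mar 27, 2024 onward; done Apr 12, 2024 — permitted.
(4) due by Jan 18, 2024 + 110 days = May 7, 2024; May 6, 2024 is within that limit.
(5) permitted from Jun 8, 2024 + 21 days = Jun 29, 2024 onward; done Jun 26, 2024 — 3 days too early.
The analysis stops there.

No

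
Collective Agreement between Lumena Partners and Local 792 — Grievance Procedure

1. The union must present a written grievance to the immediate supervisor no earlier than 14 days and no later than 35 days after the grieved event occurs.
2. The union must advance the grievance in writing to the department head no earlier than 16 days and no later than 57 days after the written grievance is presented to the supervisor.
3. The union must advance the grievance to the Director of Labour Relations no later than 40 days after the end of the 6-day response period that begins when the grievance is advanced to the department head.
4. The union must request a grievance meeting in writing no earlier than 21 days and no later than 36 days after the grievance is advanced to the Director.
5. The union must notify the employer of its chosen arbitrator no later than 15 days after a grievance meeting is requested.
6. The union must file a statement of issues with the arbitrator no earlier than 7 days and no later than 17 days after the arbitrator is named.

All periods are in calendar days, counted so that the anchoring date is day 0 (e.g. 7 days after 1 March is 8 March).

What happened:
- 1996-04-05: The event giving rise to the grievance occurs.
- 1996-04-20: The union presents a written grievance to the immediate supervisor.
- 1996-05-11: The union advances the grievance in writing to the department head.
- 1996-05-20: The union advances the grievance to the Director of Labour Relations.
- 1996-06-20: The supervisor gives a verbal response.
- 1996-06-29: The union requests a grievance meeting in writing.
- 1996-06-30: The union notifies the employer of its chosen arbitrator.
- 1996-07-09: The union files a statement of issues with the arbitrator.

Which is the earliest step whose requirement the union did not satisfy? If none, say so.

Step 1 — 14 and 35 days from 1996-04-05 (when the grieved event occurs) are 1996-04-19 and 1996-05-10 respectively; done 1996-04-20 — within the window.
Step 2 — 16 and 57 days from 1996-04-20 (when the written grievance is presented to the supervisor) are 1996-05-06 and 1996-06-16 respectively; 1996-05-11 falls inside that range.
Step 3 — counting 40 days from 1996-05-17 (end of the 6-day response period, which began when the grievance is advanced to the department head on 1996-05-11) gives a deadline of 1996-06-26; completed 1996-05-20, before the deadline.
Step 4 — 21 and 36 days from 1996-05-20 (when the grievance is advanced to the Director) are 1996-06-10 and 1996-06-25 respectively; 1996-06-29 is 4 days past the end of the window.

Step 4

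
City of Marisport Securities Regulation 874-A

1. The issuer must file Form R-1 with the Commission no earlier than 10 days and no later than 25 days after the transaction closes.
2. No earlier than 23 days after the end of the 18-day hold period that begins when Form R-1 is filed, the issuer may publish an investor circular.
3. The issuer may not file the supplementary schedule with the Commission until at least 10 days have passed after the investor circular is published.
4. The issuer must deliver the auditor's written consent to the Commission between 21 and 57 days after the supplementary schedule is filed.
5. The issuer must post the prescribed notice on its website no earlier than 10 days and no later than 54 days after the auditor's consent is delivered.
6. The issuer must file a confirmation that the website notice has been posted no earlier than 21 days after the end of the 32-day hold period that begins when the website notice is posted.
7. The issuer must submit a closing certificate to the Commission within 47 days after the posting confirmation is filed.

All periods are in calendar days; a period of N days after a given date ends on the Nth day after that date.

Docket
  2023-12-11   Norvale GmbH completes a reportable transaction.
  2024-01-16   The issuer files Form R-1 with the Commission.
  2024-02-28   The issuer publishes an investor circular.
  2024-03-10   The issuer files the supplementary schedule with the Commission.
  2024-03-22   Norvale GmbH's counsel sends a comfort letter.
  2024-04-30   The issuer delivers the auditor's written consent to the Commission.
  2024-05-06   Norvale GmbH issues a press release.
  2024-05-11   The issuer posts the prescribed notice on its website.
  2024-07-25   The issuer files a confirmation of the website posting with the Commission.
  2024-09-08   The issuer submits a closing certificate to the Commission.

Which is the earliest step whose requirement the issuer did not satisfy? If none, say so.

Step 1

Step 1: the window is 10–25 days after 2023-12-11 (when the transaction closes), so 2023-12-21 through 2024-01-05; done 2024-01-16 — 11 days after the window closed.
No need to go further; step 1 was not satisfied.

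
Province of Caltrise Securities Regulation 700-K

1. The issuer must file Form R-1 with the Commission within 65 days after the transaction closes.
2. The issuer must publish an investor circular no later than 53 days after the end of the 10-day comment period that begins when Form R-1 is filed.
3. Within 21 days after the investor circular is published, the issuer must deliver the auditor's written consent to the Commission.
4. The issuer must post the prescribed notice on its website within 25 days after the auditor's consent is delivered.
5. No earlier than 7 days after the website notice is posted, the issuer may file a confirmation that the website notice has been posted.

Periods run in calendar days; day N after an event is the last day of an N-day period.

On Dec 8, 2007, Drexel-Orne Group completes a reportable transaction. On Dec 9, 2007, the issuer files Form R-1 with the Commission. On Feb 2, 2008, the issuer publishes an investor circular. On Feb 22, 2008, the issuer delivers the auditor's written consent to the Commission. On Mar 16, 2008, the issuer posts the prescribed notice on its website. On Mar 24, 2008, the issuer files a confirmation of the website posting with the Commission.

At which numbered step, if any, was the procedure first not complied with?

None — every step was satisfied

Step 1 — counting 65 days from Dec 8, 2007 (when the transaction closes) gives a deadline of Feb 11, 2008; done Dec 9, 2007 — timely.
Step 2 — counting 53 days from Dec 19, 2007 (end of the 10-day comment period, which began when Form R-1 is filed on Dec 9, 2007) gives a deadline of Feb 10, 2008; completed Feb 2, 2008, before the deadline.
Step 3 — counting 21 days from Feb 2, 2008 (when the investor circular is published) gives a deadline of Feb 23, 2008; done Feb 22, 2008 — timely.
Step 4 — counting 25 days from Feb 22, 2008 (when the auditor's consent is delivered) gives a deadline of Mar 18, 2008; Mar 16, 2008 is within that limit.
Step 5 — must wait 7 days from Mar 16, 2008 (when the website notice is posted), so not before Mar 23, 2008; Mar 24, 2008 is on or after that date.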